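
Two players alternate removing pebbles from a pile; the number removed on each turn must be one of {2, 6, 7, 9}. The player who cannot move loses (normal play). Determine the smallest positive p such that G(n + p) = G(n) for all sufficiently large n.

15

n :  0  1  2  3  4  5  6  7  8  9 10 11 12 13 14 15 16 17 18 19 20 21 22 23 24 25 26 27 28 29 30 31
G :  0  0  1  1  0  0  1  1  2  2  3  3  2  2  3  0  0  1  1  0  0  1  1  2  2  3  3  2  2  3  0  0
G(n+15) = G(n) holds for n = 0,…,8 (a full window of length max(S) = 9), so the sequence is purely periodic with period 15.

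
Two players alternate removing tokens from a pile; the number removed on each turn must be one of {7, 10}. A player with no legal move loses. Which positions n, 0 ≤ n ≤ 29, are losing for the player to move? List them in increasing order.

n :  0  1  2  3  4  5  6  7  8  9 10 11 12 13 14 15 16 17 18 19 20 21 22 23 24 25 26 27 28 29
G :  0  0  0  0  0  0  0  1  1  1  1  1  1  1  2  2  2  0  0  0  0  0  0  0  1  1  1  1  1  1
P-positions are exactly the n with G(n) = 0.

0, 1, 2, 3, 4, 5, 6, 17, 18, 19, 20, 21, 22, 23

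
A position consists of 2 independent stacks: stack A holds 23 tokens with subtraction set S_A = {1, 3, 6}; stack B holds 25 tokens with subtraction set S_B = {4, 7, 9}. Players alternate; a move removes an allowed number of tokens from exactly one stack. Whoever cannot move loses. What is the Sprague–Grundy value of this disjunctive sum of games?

Stack A, S = {1, 3, 6}:
n :  0  1  2  3  4  5  6  7  8  9 10 11 12 13 14 15 16 17 18 19 20 21 22 23
G :  0  1  0  1  0  1  2  3  2  0  1  0  1  0  1  2  3  2  0  1  0  1  0  1
G_A(23) = 1.
Stack B, S = {4, 7, 9}:
n :  0  1  2  3  4  5  6  7  8  9 10 11 12 13 14 15 16 17 18 19 20 21 22 23 24 25
G :  0  0  0  0  1  1  1  1  2  2  2  2  3  0  0  0  0  1  1  1  1  2  2  2  2  3
G_B(25) = 3.
Combined Grundy value = 1 ⊕ 3 = 2.

2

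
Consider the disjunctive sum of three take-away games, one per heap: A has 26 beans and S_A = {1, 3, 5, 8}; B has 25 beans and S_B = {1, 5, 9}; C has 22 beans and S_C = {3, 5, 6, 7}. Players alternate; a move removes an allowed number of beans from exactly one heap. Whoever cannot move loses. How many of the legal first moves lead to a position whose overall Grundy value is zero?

5

Heap A, S = {1, 3, 5, 8}:
n :  0  1  2  3  4  5  6  7  8  9 10 11 12 13 14 15 16 17 18 19 20 21 22 23 24 25 26
G :  0  1  0  1  0  1  0  1  2  3  2  3  2  0  1  0  1  0  1  0  1  2  3  2  3  2  0
G_A(26) = 0.
Heap B, S = {1, 5, 9}:
n :  0  1  2  3  4  5  6  7  8  9 10 11 12 13 14 15 16 17 18 19 20 21 22 23 24 25
G :  0  1  0  1  0  1  0  1  0  1  0  1  0  1  0  1  0  1  0  1  0  1  0  1  0  1
G_B(25) = 1.
Heap C, S = {3, 5, 6, 7}:
n :  0  1  2  3  4  5  6  7  8  9 10 11 12 13 14 15 16 17 18 19 20 21 22
G :  0  0  0  1  1  1  2  2  2  3  0  0  0  1  1  1  2  2  2  3  0  0  0
G_C(22) = 0.
Combined Grundy value = 0 ⊕ 1 ⊕ 0 = 1.
A winning move leaves total XOR = 0, i.e. changes one component's Grundy value g to g ⊕ X where X is the current total.
Heap A: need g' = 0⊕1 = 1. Options: 26−1→G=2, 26−3→G=2, 26−5→G=2, 26−8→G=1. Hits: 1.
Heap B: need g' = 1⊕1 = 0. Options: 25−1→G=0, 25−5→G=0, 25−9→G=0. Hits: 3.
Heap C: need g' = 0⊕1 = 1. Options: 22−3→G=3, 22−5→G=2, 22−6→G=2, 22−7→G=1. Hits: 1.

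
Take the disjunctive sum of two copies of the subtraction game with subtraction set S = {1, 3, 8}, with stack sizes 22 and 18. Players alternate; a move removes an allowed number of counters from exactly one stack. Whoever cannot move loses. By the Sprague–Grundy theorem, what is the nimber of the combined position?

1

All stacks use S = {1, 3, 8}:
G(0) = 0
G(1) = mex{0} = 1
G(2) = mex{1} = 0
G(3) = mex{0,0} = 1
G(4) = mex{1,1} = 0
G(5) = mex{0,0} = 1
G(6) = mex{1,1} = 0
G(7) = mex{0,0} = 1
G(8) = mex{1,1,0} = 2
G(9) = mex{2,0,1} = 3
G(10) = mex{3,1,0} = 2
G(11) = mex{2,2,1} = 0
G(12) = mex{0,3,0} = 1
G(13) = mex{1,2,1} = 0
G(14) = mex{0,0,0} = 1
G(15) = mex{1,1,1} = 0
G(16) = mex{0,0,2} = 1
G(17) = mex{1,1,3} = 0
G(18) = mex{0,0,2} = 1
G(19) = mex{1,1,0} = 2
G(20) = mex{2,0,1} = 3
G(21) = mex{3,1,0} = 2
G(22) = mex{2,2,1} = 0
Stack A: G(22) = 0.
Stack B: G(18) = 1.
Combined Grundy value = 0 ⊕ 1 = 1.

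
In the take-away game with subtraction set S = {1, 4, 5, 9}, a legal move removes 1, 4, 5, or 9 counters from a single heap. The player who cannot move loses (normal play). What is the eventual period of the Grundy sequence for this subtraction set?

8

G(0) = 0
G(1) = mex{0} = 1
G(2) = mex{1} = 0
G(3) = mex{0} = 1
G(4) = mex{1,0} = 2
G(5) = mex{2,1,0} = 3
G(6) = mex{3,0,1} = 2
G(7) = mex{2,1,0} = 3
G(8) = mex{3,2,1} = 0
G(9) = mex{0,3,2,0} = 1
G(10) = mex{1,2,3,1} = 0
G(11) = mex{0,3,2,0} = 1
G(12) = mex{1,0,3,1} = 2
G(13) = mex{2,1,0,2} = 3
G(14) = mex{3,0,1,3} = 2
G(15) = mex{2,1,0,2} = 3
G(16) = mex{3,2,1,3} = 0
G(17) = mex{0,3,2,0} = 1
G(18) = mex{1,2,3,1} = 0
G(n+8) = G(n) holds for n = 0,…,8 (a full window of length max(S) = 9), so the sequence is purely periodic with period 8.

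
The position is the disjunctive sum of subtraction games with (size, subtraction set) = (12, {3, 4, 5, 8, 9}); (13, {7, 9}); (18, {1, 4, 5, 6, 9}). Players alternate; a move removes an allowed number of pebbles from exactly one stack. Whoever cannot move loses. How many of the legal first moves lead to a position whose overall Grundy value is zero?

Stack A, S = {3, 4, 5, 8, 9}:
G(0) = 0
G(1) = mex{} = 0
G(2) = mex{} = 0
G(3) = mex{0} = 1
G(4) = mex{0,0} = 1
G(5) = mex{0,0,0} = 1
G(6) = mex{1,0,0} = 2
G(7) = mex{1,1,0} = 2
G(8) = mex{1,1,1,0} = 2
G(9) = mex{2,1,1,0,0} = 3
G(10) = mex{2,2,1,0,0} = 3
G(11) = mex{2,2,2,1,0} = 3
G(12) = mex{3,2,2,1,1} = 0
G_A(12) = 0.
Stack B, S = {7, 9}:
n :  0  1  2  3  4  5  6  7  8  9 10 11 12 13
G :  0  0  0  0  0  0  0  1  1  1  1  1  1  1
G_B(13) = 1.
Stack C, S = {1, 4, 5, 6, 9}:
n :  0  1  2  3  4  5  6  7  8  9 10 11 12 13 14 15 16 17 18
G :  0  1  0  1  2  3  2  3  4  5  0  1  0  1  2  3  2  3  4
G_C(18) = 4.
Combined Grundy value = 0 ⊕ 1 ⊕ 4 = 5.
A winning move leaves total XOR = 0, i.e. changes one component's Grundy value g to g ⊕ X where X is the current total.
Stack A: need g' = 0⊕5 = 5. Options: 12−3→G=3, 12−4→G=2, 12−5→G=2, 12−8→G=1, 12−9→G=1. Hits: 0.
Stack B: need g' = 1⊕5 = 4. Options: 13−7→G=0, 13−9→G=0. Hits: 0.
Stack C: need g' = 4⊕5 = 1. Options: 18−1→G=3, 18−4→G=2, 18−5→G=1, 18−6→G=0, 18−9→G=5. Hits: 1.

1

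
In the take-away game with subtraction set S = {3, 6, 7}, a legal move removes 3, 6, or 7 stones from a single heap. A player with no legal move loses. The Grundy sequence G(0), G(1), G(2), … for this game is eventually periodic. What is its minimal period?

10

G(0) = 0
G(1) = mex{} = 0
G(2) = mex{} = 0
G(3) = mex{0} = 1
G(4) = mex{0} = 1
G(5) = mex{0} = 1
G(6) = mex{1,0} = 2
G(7) = mex{1,0,0} = 2
G(8) = mex{1,0,0} = 2
G(9) = mex{2,1,0} = 3
G(10) = mex{2,1,1} = 0
G(11) = mex{2,1,1} = 0
G(12) = mex{3,2,1} = 0
G(13) = mex{0,2,2} = 1
G(14) = mex{0,2,2} = 1
G(15) = mex{0,3,2} = 1
G(16) = mex{1,0,3} = 2
G(17) = mex{1,0,0} = 2
G(18) = mex{1,0,0} = 2
G(19) = mex{2,1,0} = 3
G(20) = mex{2,1,1} = 0
G(21) = mex{2,1,1} = 0
G(n+10) = G(n) holds for n = 0,…,6 (a full window of length max(S) = 7), so the sequence is purely periodic with period 10.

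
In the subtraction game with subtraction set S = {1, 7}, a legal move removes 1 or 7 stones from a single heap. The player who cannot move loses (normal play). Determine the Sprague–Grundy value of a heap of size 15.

1

G(0) = 0
G(1) = mex{0} = 1
G(2) = mex{1} = 0
G(3) = mex{0} = 1
G(4) = mex{1} = 0
G(5) = mex{0} = 1
G(6) = mex{1} = 0
G(7) = mex{0,0} = 1
G(8) = mex{1,1} = 0
G(9) = mex{0,0} = 1
G(10) = mex{1,1} = 0
G(11) = mex{0,0} = 1
G(12) = mex{1,1} = 0
G(13) = mex{0,0} = 1
G(14) = mex{1,1} = 0
G(15) = mex{0,0} = 1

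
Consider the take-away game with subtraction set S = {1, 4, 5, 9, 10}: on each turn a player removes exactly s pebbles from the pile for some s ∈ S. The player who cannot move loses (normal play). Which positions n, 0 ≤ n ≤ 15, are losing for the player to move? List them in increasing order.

G(0) = 0
G(1) = mex{0} = 1
G(2) = mex{1} = 0
G(3) = mex{0} = 1
G(4) = mex{1,0} = 2
G(5) = mex{2,1,0} = 3
G(6) = mex{3,0,1} = 2
G(7) = mex{2,1,0} = 3
G(8) = mex{3,2,1} = 0
G(9) = mex{0,3,2,0} = 1
G(10) = mex{1,2,3,1,0} = 4
G(11) = mex{4,3,2,0,1} = 5
G(12) = mex{5,0,3,1,0} = 2
G(13) = mex{2,1,0,2,1} = 3
G(14) = mex{3,4,1,3,2} = 0
G(15) = mex{0,5,4,2,3} = 1
P-positions are exactly the n with G(n) = 0.

0, 2, 8, 14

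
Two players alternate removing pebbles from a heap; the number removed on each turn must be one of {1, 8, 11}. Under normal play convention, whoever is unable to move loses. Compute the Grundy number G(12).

n :  0  1  2  3  4  5  6  7  8  9 10 11 12
G :  0  1  0  1  0  1  0  1  2  0  1  2  3

3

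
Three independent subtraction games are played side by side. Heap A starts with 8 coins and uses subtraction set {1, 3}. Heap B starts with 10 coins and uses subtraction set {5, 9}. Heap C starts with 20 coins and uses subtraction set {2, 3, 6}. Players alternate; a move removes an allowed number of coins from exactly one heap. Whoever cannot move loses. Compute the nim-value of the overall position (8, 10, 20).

3

Heap A, S = {1, 3}:
G(0) = 0
G(1) = mex{0} = 1
G(2) = mex{1} = 0
G(3) = mex{0,0} = 1
G(4) = mex{1,1} = 0
G(5) = mex{0,0} = 1
G(6) = mex{1,1} = 0
G(7) = mex{0,0} = 1
G(8) = mex{1,1} = 0
G_A(8) = 0.
Heap B, S = {5, 9}:
n :  0  1  2  3  4  5  6  7  8  9 10
G :  0  0  0  0  0  1  1  1  1  1  2
G_B(10) = 2.
Heap C, S = {2, 3, 6}:
n :  0  1  2  3  4  5  6  7  8  9 10 11 12 13 14 15 16 17 18 19 20
G :  0  0  1  1  2  0  3  1  2  0  0  1  1  2  0  3  1  2  0  0  1
G_C(20) = 1.
Combined Grundy value = 0 ⊕ 2 ⊕ 1 = 3.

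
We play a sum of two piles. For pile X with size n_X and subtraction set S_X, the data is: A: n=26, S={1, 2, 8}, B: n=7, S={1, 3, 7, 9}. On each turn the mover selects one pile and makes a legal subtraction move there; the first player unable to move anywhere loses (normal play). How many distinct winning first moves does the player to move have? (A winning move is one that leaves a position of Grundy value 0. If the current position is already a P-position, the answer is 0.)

1

Pile A, S = {1, 2, 8}:
n :  0  1  2  3  4  5  6  7  8  9 10 11 12 13 14 15 16 17 18 19 20 21 22 23 24 25 26
G :  0  1  2  0  1  2  0  1  2  0  1  2  0  1  2  0  1  2  0  1  2  0  1  2  0  1  2
G_A(26) = 2.
Pile B, S = {1, 3, 7, 9}:
n : 0 1 2 3 4 5 6 7
G : 0 1 0 1 0 1 0 1
G_B(7) = 1.
Combined Grundy value = 2 ⊕ 1 = 3.
A winning move leaves total XOR = 0, i.e. changes one component's Grundy value g to g ⊕ X where X is the current total.
Pile A: need g' = 2⊕3 = 1. Options: 26−1→G=1, 26−2→G=0, 26−8→G=0. Hits: 1.
Pile B: need g' = 1⊕3 = 2. Options: 7−1→G=0, 7−3→G=0, 7−7→G=0. Hits: 0.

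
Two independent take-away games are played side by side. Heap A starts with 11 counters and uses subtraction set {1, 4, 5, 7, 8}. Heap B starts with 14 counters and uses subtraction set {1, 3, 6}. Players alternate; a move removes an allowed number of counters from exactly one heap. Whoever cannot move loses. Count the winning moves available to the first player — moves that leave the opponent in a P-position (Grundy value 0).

3

Heap A, S = {1, 4, 5, 7, 8}:
n :  0  1  2  3  4  5  6  7  8  9 10 11
G :  0  1  0  1  2  3  2  3  4  5  4  0
G_A(11) = 0.
Heap B, S = {1, 3, 6}:
n :  0  1  2  3  4  5  6  7  8  9 10 11 12 13 14
G :  0  1  0  1  0  1  2  3  2  0  1  0  1  0  1
G_B(14) = 1.
Combined Grundy value = 0 ⊕ 1 = 1.
A winning move leaves total XOR = 0, i.e. changes one component's Grundy value g to g ⊕ X where X is the current total.
Heap A: need g' = 0⊕1 = 1. Options: 11−1→G=4, 11−4→G=3, 11−5→G=2, 11−7→G=2, 11−8→G=1. Hits: 1.
Heap B: need g' = 1⊕1 = 0. Options: 14−1→G=0, 14−3→G=0, 14−6→G=2. Hits: 2.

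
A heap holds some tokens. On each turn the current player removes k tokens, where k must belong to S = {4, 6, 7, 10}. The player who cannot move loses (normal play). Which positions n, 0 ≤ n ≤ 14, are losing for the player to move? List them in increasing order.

0, 1, 2, 3, 14

G(0) = 0
G(1) = mex{} = 0
G(2) = mex{} = 0
G(3) = mex{} = 0
G(4) = mex{0} = 1
G(5) = mex{0} = 1
G(6) = mex{0,0} = 1
G(7) = mex{0,0,0} = 1
G(8) = mex{1,0,0} = 2
G(9) = mex{1,0,0} = 2
G(10) = mex{1,1,0,0} = 2
G(11) = mex{1,1,1,0} = 2
G(12) = mex{2,1,1,0} = 3
G(13) = mex{2,1,1,0} = 3
G(14) = mex{2,2,1,1} = 0
P-positions are exactly the n with G(n) = 0.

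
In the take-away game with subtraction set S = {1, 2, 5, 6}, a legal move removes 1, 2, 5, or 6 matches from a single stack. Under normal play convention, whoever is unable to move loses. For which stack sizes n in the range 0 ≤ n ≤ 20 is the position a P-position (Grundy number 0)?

0, 3, 7, 10, 14, 17

n :  0  1  2  3  4  5  6  7  8  9 10 11 12 13 14 15 16 17 18 19 20
G :  0  1  2  0  1  2  3  0  1  2  0  1  2  3  0  1  2  0  1  2  3
P-positions are exactly the n with G(n) = 0.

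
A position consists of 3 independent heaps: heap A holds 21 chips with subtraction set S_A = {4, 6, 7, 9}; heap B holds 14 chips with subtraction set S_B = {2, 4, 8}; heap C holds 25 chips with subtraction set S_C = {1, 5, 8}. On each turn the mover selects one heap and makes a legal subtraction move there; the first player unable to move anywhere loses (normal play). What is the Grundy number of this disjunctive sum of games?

1

Heap A, S = {4, 6, 7, 9}:
G(0) = 0
G(1) = mex{} = 0
G(2) = mex{} = 0
G(3) = mex{} = 0
G(4) = mex{0} = 1
G(5) = mex{0} = 1
G(6) = mex{0,0} = 1
G(7) = mex{0,0,0} = 1
G(8) = mex{1,0,0} = 2
G(9) = mex{1,0,0,0} = 2
G(10) = mex{1,1,0,0} = 2
G(11) = mex{1,1,1,0} = 2
G(12) = mex{2,1,1,0} = 3
G(13) = mex{2,1,1,1} = 0
G(14) = mex{2,2,1,1} = 0
G(15) = mex{2,2,2,1} = 0
G(16) = mex{3,2,2,1} = 0
G(17) = mex{0,2,2,2} = 1
G(18) = mex{0,3,2,2} = 1
G(19) = mex{0,0,3,2} = 1
G(20) = mex{0,0,0,2} = 1
G(21) = mex{1,0,0,3} = 2
G_A(21) = 2.
Heap B, S = {2, 4, 8}:
G(0) = 0
G(1) = mex{} = 0
G(2) = mex{0} = 1
G(3) = mex{0} = 1
G(4) = mex{1,0} = 2
G(5) = mex{1,0} = 2
G(6) = mex{2,1} = 0
G(7) = mex{2,1} = 0
G(8) = mex{0,2,0} = 1
G(9) = mex{0,2,0} = 1
G(10) = mex{1,0,1} = 2
G(11) = mex{1,0,1} = 2
G(12) = mex{2,1,2} = 0
G(13) = mex{2,1,2} = 0
G(14) = mex{0,2,0} = 1
G_B(14) = 1.
Heap C, S = {1, 5, 8}:
n :  0  1  2  3  4  5  6  7  8  9 10 11 12 13 14 15 16 17 18 19 20 21 22 23 24 25
G :  0  1  0  1  0  1  0  1  2  3  2  3  2  0  1  0  1  0  1  0  1  2  3  2  3  2
G_C(25) = 2.
Combined Grundy value = 2 ⊕ 1 ⊕ 2 = 1.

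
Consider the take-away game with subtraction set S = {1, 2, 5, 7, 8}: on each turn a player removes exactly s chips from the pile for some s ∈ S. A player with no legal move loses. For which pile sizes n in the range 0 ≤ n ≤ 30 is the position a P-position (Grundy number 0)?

0, 3, 6, 9, 12, 15, 18, 21, 24, 27, 30

n :  0  1  2  3  4  5  6  7  8  9 10 11 12 13 14 15 16 17 18 19 20 21 22 23 24 25 26 27 28 29 30
G :  0  1  2  0  1  2  0  1  2  0  1  2  0  1  2  0  1  2  0  1  2  0  1  2  0  1  2  0  1  2  0
P-positions are exactly the n with G(n) = 0.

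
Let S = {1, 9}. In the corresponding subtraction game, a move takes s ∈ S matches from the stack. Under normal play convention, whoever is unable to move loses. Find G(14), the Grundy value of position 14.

0

n :  0  1  2  3  4  5  6  7  8  9 10 11 12 13 14
G :  0  1  0  1  0  1  0  1  0  1  0  1  0  1  0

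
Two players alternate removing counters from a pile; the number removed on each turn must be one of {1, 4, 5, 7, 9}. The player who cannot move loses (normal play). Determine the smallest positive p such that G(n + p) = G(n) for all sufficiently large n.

G(0) = 0
G(1) = mex{0} = 1
G(2) = mex{1} = 0
G(3) = mex{0} = 1
G(4) = mex{1,0} = 2
G(5) = mex{2,1,0} = 3
G(6) = mex{3,0,1} = 2
G(7) = mex{2,1,0,0} = 3
G(8) = mex{3,2,1,1} = 0
G(9) = mex{0,3,2,0,0} = 1
G(10) = mex{1,2,3,1,1} = 0
G(11) = mex{0,3,2,2,0} = 1
G(12) = mex{1,0,3,3,1} = 2
G(13) = mex{2,1,0,2,2} = 3
G(14) = mex{3,0,1,3,3} = 2
G(15) = mex{2,1,0,0,2} = 3
G(16) = mex{3,2,1,1,3} = 0
G(17) = mex{0,3,2,0,0} = 1
G(18) = mex{1,2,3,1,1} = 0
G(n+8) = G(n) holds for n = 0,…,8 (a full window of length max(S) = 9), so the sequence is purely periodic with period 8.

8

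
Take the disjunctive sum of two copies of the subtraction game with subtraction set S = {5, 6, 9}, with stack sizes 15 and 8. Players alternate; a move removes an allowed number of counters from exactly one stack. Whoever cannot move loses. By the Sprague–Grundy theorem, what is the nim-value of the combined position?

All stacks use S = {5, 6, 9}:
n :  0  1  2  3  4  5  6  7  8  9 10 11 12 13 14 15
G :  0  0  0  0  0  1  1  1  1  1  2  2  2  2  0  0
Stack A: G(15) = 0.
Stack B: G(8) = 1.
Combined Grundy value = 0 ⊕ 1 = 1.

1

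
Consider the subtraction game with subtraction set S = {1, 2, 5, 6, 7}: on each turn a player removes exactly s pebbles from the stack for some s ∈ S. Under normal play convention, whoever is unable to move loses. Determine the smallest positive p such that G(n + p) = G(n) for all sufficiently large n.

G(0) = 0
G(1) = mex{0} = 1
G(2) = mex{1,0} = 2
G(3) = mex{2,1} = 0
G(4) = mex{0,2} = 1
G(5) = mex{1,0,0} = 2
G(6) = mex{2,1,1,0} = 3
G(7) = mex{3,2,2,1,0} = 4
G(8) = mex{4,3,0,2,1} = 5
G(9) = mex{5,4,1,0,2} = 3
G(10) = mex{3,5,2,1,0} = 4
G(11) = mex{4,3,3,2,1} = 0
G(12) = mex{0,4,4,3,2} = 1
G(13) = mex{1,0,5,4,3} = 2
G(14) = mex{2,1,3,5,4} = 0
G(15) = mex{0,2,4,3,5} = 1
G(16) = mex{1,0,0,4,3} = 2
G(17) = mex{2,1,1,0,4} = 3
G(18) = mex{3,2,2,1,0} = 4
G(19) = mex{4,3,0,2,1} = 5
G(20) = mex{5,4,1,0,2} = 3
G(21) = mex{3,5,2,1,0} = 4
G(22) = mex{4,3,3,2,1} = 0
G(23) = mex{0,4,4,3,2} = 1
G(n+11) = G(n) holds for n = 0,…,6 (a full window of length max(S) = 7), so the sequence is purely periodic with period 11.

11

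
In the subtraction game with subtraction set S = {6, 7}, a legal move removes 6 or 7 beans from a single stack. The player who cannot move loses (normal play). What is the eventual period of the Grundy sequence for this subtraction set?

13

n :  0  1  2  3  4  5  6  7  8  9 10 11 12 13 14 15 16 17 18 19 20 21 22 23 24 25 26 27
G :  0  0  0  0  0  0  1  1  1  1  1  1  2  0  0  0  0  0  0  1  1  1  1  1  1  2  0  0
G(n+13) = G(n) holds for n = 0,…,6 (a full window of length max(S) = 7), so the sequence is purely periodic with period 13.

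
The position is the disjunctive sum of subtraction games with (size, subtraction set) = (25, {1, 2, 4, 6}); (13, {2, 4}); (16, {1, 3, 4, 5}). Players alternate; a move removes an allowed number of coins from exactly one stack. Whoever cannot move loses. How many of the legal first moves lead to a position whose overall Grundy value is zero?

4

Stack A, S = {1, 2, 4, 6}:
n :  0  1  2  3  4  5  6  7  8  9 10 11 12 13 14 15 16 17 18 19 20 21 22 23 24 25
G :  0  1  2  0  1  2  3  4  0  1  2  0  1  2  3  4  0  1  2  0  1  2  3  4  0  1
G_A(25) = 1.
Stack B, S = {2, 4}:
G(0) = 0
G(1) = mex{} = 0
G(2) = mex{0} = 1
G(3) = mex{0} = 1
G(4) = mex{1,0} = 2
G(5) = mex{1,0} = 2
G(6) = mex{2,1} = 0
G(7) = mex{2,1} = 0
G(8) = mex{0,2} = 1
G(9) = mex{0,2} = 1
G(10) = mex{1,0} = 2
G(11) = mex{1,0} = 2
G(12) = mex{2,1} = 0
G(13) = mex{2,1} = 0
G_B(13) = 0.
Stack C, S = {1, 3, 4, 5}:
G(0) = 0
G(1) = mex{0} = 1
G(2) = mex{1} = 0
G(3) = mex{0,0} = 1
G(4) = mex{1,1,0} = 2
G(5) = mex{2,0,1,0} = 3
G(6) = mex{3,1,0,1} = 2
G(7) = mex{2,2,1,0} = 3
G(8) = mex{3,3,2,1} = 0
G(9) = mex{0,2,3,2} = 1
G(10) = mex{1,3,2,3} = 0
G(11) = mex{0,0,3,2} = 1
G(12) = mex{1,1,0,3} = 2
G(13) = mex{2,0,1,0} = 3
G(14) = mex{3,1,0,1} = 2
G(15) = mex{2,2,1,0} = 3
G(16) = mex{3,3,2,1} = 0
G_C(16) = 0.
Combined Grundy value = 1 ⊕ 0 ⊕ 0 = 1.
A winning move leaves total XOR = 0, i.e. changes one component's Grundy value g to g ⊕ X where X is the current total.
Stack A: need g' = 1⊕1 = 0. Options: 25−1→G=0, 25−2→G=4, 25−4→G=2, 25−6→G=0. Hits: 2.
Stack B: need g' = 0⊕1 = 1. Options: 13−2→G=2, 13−4→G=1. Hits: 1.
Stack C: need g' = 0⊕1 = 1. Options: 16−1→G=3, 16−3→G=3, 16−4→G=2, 16−5→G=1. Hits: 1.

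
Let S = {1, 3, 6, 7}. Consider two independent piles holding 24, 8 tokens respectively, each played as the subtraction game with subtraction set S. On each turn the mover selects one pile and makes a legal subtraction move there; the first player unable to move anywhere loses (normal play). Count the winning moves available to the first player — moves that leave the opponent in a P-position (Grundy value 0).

All piles use S = {1, 3, 6, 7}:
G(0) = 0
G(1) = mex{0} = 1
G(2) = mex{1} = 0
G(3) = mex{0,0} = 1
G(4) = mex{1,1} = 0
G(5) = mex{0,0} = 1
G(6) = mex{1,1,0} = 2
G(7) = mex{2,0,1,0} = 3
G(8) = mex{3,1,0,1} = 2
G(9) = mex{2,2,1,0} = 3
G(10) = mex{3,3,0,1} = 2
G(11) = mex{2,2,1,0} = 3
G(12) = mex{3,3,2,1} = 0
G(13) = mex{0,2,3,2} = 1
G(14) = mex{1,3,2,3} = 0
G(15) = mex{0,0,3,2} = 1
G(16) = mex{1,1,2,3} = 0
G(17) = mex{0,0,3,2} = 1
G(18) = mex{1,1,0,3} = 2
G(19) = mex{2,0,1,0} = 3
G(20) = mex{3,1,0,1} = 2
G(21) = mex{2,2,1,0} = 3
G(22) = mex{3,3,0,1} = 2
G(23) = mex{2,2,1,0} = 3
G(24) = mex{3,3,2,1} = 0
Pile A: G(24) = 0.
Pile B: G(8) = 2.
Combined Grundy value = 0 ⊕ 2 = 2.
A winning move leaves total XOR = 0, i.e. changes one component's Grundy value g to g ⊕ X where X is the current total.
Pile A: need g' = 0⊕2 = 2. Options: 24−1→G=3, 24−3→G=3, 24−6→G=2, 24−7→G=1. Hits: 1.
Pile B: need g' = 2⊕2 = 0. Options: 8−1→G=3, 8−3→G=1, 8−6→G=0, 8−7→G=1. Hits: 1.

2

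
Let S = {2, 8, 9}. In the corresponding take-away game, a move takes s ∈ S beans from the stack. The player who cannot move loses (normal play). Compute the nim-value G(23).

1

G(0) = 0
G(1) = mex{} = 0
G(2) = mex{0} = 1
G(3) = mex{0} = 1
G(4) = mex{1} = 0
G(5) = mex{1} = 0
G(6) = mex{0} = 1
G(7) = mex{0} = 1
G(8) = mex{1,0} = 2
G(9) = mex{1,0,0} = 2
G(10) = mex{2,1,0} = 3
G(11) = mex{2,1,1} = 0
G(12) = mex{3,0,1} = 2
G(13) = mex{0,0,0} = 1
G(14) = mex{2,1,0} = 3
G(15) = mex{1,1,1} = 0
G(16) = mex{3,2,1} = 0
G(17) = mex{0,2,2} = 1
G(18) = mex{0,3,2} = 1
G(19) = mex{1,0,3} = 2
G(20) = mex{1,2,0} = 3
G(21) = mex{2,1,2} = 0
G(22) = mex{3,3,1} = 0
G(23) = mex{0,0,3} = 1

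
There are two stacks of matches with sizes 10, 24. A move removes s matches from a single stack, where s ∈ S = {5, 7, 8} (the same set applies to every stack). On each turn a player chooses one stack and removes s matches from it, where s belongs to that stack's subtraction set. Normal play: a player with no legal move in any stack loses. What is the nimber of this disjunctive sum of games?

0

All stacks use S = {5, 7, 8}:
n :  0  1  2  3  4  5  6  7  8  9 10 11 12 13 14 15 16 17 18 19 20 21 22 23 24
G :  0  0  0  0  0  1  1  1  1  1  2  2  2  0  0  0  0  0  1  1  1  1  1  2  2
Stack A: G(10) = 2.
Stack B: G(24) = 2.
Combined Grundy value = 2 ⊕ 2 = 0.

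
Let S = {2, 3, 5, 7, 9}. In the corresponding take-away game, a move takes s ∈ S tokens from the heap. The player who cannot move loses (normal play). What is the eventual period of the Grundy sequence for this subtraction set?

11

n :  0  1  2  3  4  5  6  7  8  9 10 11 12 13 14 15 16 17 18 19 20 21 22 23
G :  0  0  1  1  2  2  3  3  4  4  5  0  0  1  1  2  2  3  3  4  4  5  0  0
G(n+11) = G(n) holds for n = 0,…,8 (a full window of length max(S) = 9), so the sequence is purely periodic with period 11.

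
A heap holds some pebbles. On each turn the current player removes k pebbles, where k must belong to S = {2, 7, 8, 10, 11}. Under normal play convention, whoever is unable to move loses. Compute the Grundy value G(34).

0

n :  0  1  2  3  4  5  6  7  8  9 10 11 12 13 14 15 16 17 18 19 20 21 22 23 24 25 26 27 28 29 30 31 32 33 34
G :  0  0  1  1  0  0  1  1  2  2  3  3  2  2  3  3  4  0  0  1  1  0  0  1  1  2  2  3  3  2  2  3  3  4  0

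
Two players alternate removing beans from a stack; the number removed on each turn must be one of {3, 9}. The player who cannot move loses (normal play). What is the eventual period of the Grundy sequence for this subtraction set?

6

n :  0  1  2  3  4  5  6  7  8  9 10 11 12 13 14 15 16
G :  0  0  0  1  1  1  0  0  0  1  1  1  0  0  0  1  1
G(n+6) = G(n) holds for n = 0,…,8 (a full window of length max(S) = 9), so the sequence is purely periodic with period 6.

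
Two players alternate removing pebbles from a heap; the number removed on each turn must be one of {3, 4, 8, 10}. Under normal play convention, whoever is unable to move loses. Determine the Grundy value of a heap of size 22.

n :  0  1  2  3  4  5  6  7  8  9 10 11 12 13 14 15 16 17 18 19 20 21 22
G :  0  0  0  1  1  1  2  0  2  3  1  3  4  0  0  2  1  1  3  0  0  2  1

1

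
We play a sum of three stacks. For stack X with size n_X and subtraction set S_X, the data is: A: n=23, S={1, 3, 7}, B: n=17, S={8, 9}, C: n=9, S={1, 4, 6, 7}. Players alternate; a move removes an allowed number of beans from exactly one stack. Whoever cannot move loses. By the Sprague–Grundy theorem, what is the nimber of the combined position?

3

Stack A, S = {1, 3, 7}:
n :  0  1  2  3  4  5  6  7  8  9 10 11 12 13 14 15 16 17 18 19 20 21 22 23
G :  0  1  0  1  0  1  0  1  0  1  0  1  0  1  0  1  0  1  0  1  0  1  0  1
G_A(23) = 1.
Stack B, S = {8, 9}:
n :  0  1  2  3  4  5  6  7  8  9 10 11 12 13 14 15 16 17
G :  0  0  0  0  0  0  0  0  1  1  1  1  1  1  1  1  2  0
G_B(17) = 0.
Stack C, S = {1, 4, 6, 7}:
G(0) = 0
G(1) = mex{0} = 1
G(2) = mex{1} = 0
G(3) = mex{0} = 1
G(4) = mex{1,0} = 2
G(5) = mex{2,1} = 0
G(6) = mex{0,0,0} = 1
G(7) = mex{1,1,1,0} = 2
G(8) = mex{2,2,0,1} = 3
G(9) = mex{3,0,1,0} = 2
G_C(9) = 2.
Combined Grundy value = 1 ⊕ 0 ⊕ 2 = 3.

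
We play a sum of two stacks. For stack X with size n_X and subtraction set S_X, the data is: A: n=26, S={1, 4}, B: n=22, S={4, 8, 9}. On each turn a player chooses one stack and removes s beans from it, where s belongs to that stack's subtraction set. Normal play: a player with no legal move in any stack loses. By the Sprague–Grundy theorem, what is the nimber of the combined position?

Stack A, S = {1, 4}:
n :  0  1  2  3  4  5  6  7  8  9 10 11 12 13 14 15 16 17 18 19 20 21 22 23 24 25 26
G :  0  1  0  1  2  0  1  0  1  2  0  1  0  1  2  0  1  0  1  2  0  1  0  1  2  0  1
G_A(26) = 1.
Stack B, S = {4, 8, 9}:
G(0) = 0
G(1) = mex{} = 0
G(2) = mex{} = 0
G(3) = mex{} = 0
G(4) = mex{0} = 1
G(5) = mex{0} = 1
G(6) = mex{0} = 1
G(7) = mex{0} = 1
G(8) = mex{1,0} = 2
G(9) = mex{1,0,0} = 2
G(10) = mex{1,0,0} = 2
G(11) = mex{1,0,0} = 2
G(12) = mex{2,1,0} = 3
G(13) = mex{2,1,1} = 0
G(14) = mex{2,1,1} = 0
G(15) = mex{2,1,1} = 0
G(16) = mex{3,2,1} = 0
G(17) = mex{0,2,2} = 1
G(18) = mex{0,2,2} = 1
G(19) = mex{0,2,2} = 1
G(20) = mex{0,3,2} = 1
G(21) = mex{1,0,3} = 2
G(22) = mex{1,0,0} = 2
G_B(22) = 2.
Combined Grundy value = 1 ⊕ 2 = 3.

3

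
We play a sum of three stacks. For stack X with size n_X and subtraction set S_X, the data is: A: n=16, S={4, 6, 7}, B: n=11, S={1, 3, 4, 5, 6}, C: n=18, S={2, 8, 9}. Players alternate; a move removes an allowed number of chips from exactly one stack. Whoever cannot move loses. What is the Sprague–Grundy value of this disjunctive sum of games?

Stack A, S = {4, 6, 7}:
n :  0  1  2  3  4  5  6  7  8  9 10 11 12 13 14 15 16
G :  0  0  0  0  1  1  1  1  2  2  2  0  0  0  0  1  1
G_A(16) = 1.
Stack B, S = {1, 3, 4, 5, 6}:
G(0) = 0
G(1) = mex{0} = 1
G(2) = mex{1} = 0
G(3) = mex{0,0} = 1
G(4) = mex{1,1,0} = 2
G(5) = mex{2,0,1,0} = 3
G(6) = mex{3,1,0,1,0} = 2
G(7) = mex{2,2,1,0,1} = 3
G(8) = mex{3,3,2,1,0} = 4
G(9) = mex{4,2,3,2,1} = 0
G(10) = mex{0,3,2,3,2} = 1
G(11) = mex{1,4,3,2,3} = 0
G_B(11) = 0.
Stack C, S = {2, 8, 9}:
n :  0  1  2  3  4  5  6  7  8  9 10 11 12 13 14 15 16 17 18
G :  0  0  1  1  0  0  1  1  2  2  3  0  2  1  3  0  0  1  1
G_C(18) = 1.
Combined Grundy value = 1 ⊕ 0 ⊕ 1 = 0.

0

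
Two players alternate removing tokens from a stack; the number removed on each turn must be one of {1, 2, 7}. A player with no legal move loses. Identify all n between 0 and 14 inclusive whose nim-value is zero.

0, 3, 6, 9, 12

n :  0  1  2  3  4  5  6  7  8  9 10 11 12 13 14
G :  0  1  2  0  1  2  0  1  2  0  1  2  0  1  2
P-positions are exactly the n with G(n) = 0.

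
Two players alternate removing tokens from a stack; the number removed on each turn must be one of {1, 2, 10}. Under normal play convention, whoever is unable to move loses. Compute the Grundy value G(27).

0

n :  0  1  2  3  4  5  6  7  8  9 10 11 12 13 14 15 16 17 18 19 20 21 22 23 24 25 26 27
G :  0  1  2  0  1  2  0  1  2  0  1  2  0  1  2  0  1  2  0  1  2  0  1  2  0  1  2  0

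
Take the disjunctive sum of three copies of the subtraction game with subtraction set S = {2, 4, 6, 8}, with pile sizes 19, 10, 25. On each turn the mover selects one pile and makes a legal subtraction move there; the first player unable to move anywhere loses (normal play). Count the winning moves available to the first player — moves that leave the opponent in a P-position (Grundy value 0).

2

All piles use S = {2, 4, 6, 8}:
n :  0  1  2  3  4  5  6  7  8  9 10 11 12 13 14 15 16 17 18 19 20 21 22 23 24 25
G :  0  0  1  1  2  2  3  3  4  4  0  0  1  1  2  2  3  3  4  4  0  0  1  1  2  2
Pile A: G(19) = 4.
Pile B: G(10) = 0.
Pile C: G(25) = 2.
Combined Grundy value = 4 ⊕ 0 ⊕ 2 = 6.
A winning move leaves total XOR = 0, i.e. changes one component's Grundy value g to g ⊕ X where X is the current total.
Pile A: need g' = 4⊕6 = 2. Options: 19−2→G=3, 19−4→G=2, 19−6→G=1, 19−8→G=0. Hits: 1.
Pile B: need g' = 0⊕6 = 6. Options: 10−2→G=4, 10−4→G=3, 10−6→G=2, 10−8→G=1. Hits: 0.
Pile C: need g' = 2⊕6 = 4. Options: 25−2→G=1, 25−4→G=0, 25−6→G=4, 25−8→G=3. Hits: 1.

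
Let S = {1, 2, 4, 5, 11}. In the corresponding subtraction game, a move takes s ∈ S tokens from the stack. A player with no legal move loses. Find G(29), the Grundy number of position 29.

2

G(0) = 0
G(1) = mex{0} = 1
G(2) = mex{1,0} = 2
G(3) = mex{2,1} = 0
G(4) = mex{0,2,0} = 1
G(5) = mex{1,0,1,0} = 2
G(6) = mex{2,1,2,1} = 0
G(7) = mex{0,2,0,2} = 1
G(8) = mex{1,0,1,0} = 2
G(9) = mex{2,1,2,1} = 0
G(10) = mex{0,2,0,2} = 1
G(11) = mex{1,0,1,0,0} = 2
G(12) = mex{2,1,2,1,1} = 0
G(13) = mex{0,2,0,2,2} = 1
G(14) = mex{1,0,1,0,0} = 2
G(15) = mex{2,1,2,1,1} = 0
G(16) = mex{0,2,0,2,2} = 1
G(17) = mex{1,0,1,0,0} = 2
G(18) = mex{2,1,2,1,1} = 0
G(19) = mex{0,2,0,2,2} = 1
G(20) = mex{1,0,1,0,0} = 2
G(21) = mex{2,1,2,1,1} = 0
G(22) = mex{0,2,0,2,2} = 1
G(23) = mex{1,0,1,0,0} = 2
G(24) = mex{2,1,2,1,1} = 0
G(25) = mex{0,2,0,2,2} = 1
G(26) = mex{1,0,1,0,0} = 2
G(27) = mex{2,1,2,1,1} = 0
G(28) = mex{0,2,0,2,2} = 1
G(29) = mex{1,0,1,0,0} = 2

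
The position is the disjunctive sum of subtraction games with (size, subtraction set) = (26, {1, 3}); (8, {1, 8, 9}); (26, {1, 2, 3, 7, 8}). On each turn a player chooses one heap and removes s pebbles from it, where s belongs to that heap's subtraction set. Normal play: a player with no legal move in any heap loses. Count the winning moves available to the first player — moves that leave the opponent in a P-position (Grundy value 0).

Heap A, S = {1, 3}:
n :  0  1  2  3  4  5  6  7  8  9 10 11 12 13 14 15 16 17 18 19 20 21 22 23 24 25 26
G :  0  1  0  1  0  1  0  1  0  1  0  1  0  1  0  1  0  1  0  1  0  1  0  1  0  1  0
G_A(26) = 0.
Heap B, S = {1, 8, 9}:
G(0) = 0
G(1) = mex{0} = 1
G(2) = mex{1} = 0
G(3) = mex{0} = 1
G(4) = mex{1} = 0
G(5) = mex{0} = 1
G(6) = mex{1} = 0
G(7) = mex{0} = 1
G(8) = mex{1,0} = 2
G_B(8) = 2.
Heap C, S = {1, 2, 3, 7, 8}:
G(0) = 0
G(1) = mex{0} = 1
G(2) = mex{1,0} = 2
G(3) = mex{2,1,0} = 3
G(4) = mex{3,2,1} = 0
G(5) = mex{0,3,2} = 1
G(6) = mex{1,0,3} = 2
G(7) = mex{2,1,0,0} = 3
G(8) = mex{3,2,1,1,0} = 4
G(9) = mex{4,3,2,2,1} = 0
G(10) = mex{0,4,3,3,2} = 1
G(11) = mex{1,0,4,0,3} = 2
G(12) = mex{2,1,0,1,0} = 3
G(13) = mex{3,2,1,2,1} = 0
G(14) = mex{0,3,2,3,2} = 1
G(15) = mex{1,0,3,4,3} = 2
G(16) = mex{2,1,0,0,4} = 3
G(17) = mex{3,2,1,1,0} = 4
G(18) = mex{4,3,2,2,1} = 0
G(19) = mex{0,4,3,3,2} = 1
G(20) = mex{1,0,4,0,3} = 2
G(21) = mex{2,1,0,1,0} = 3
G(22) = mex{3,2,1,2,1} = 0
G(23) = mex{0,3,2,3,2} = 1
G(24) = mex{1,0,3,4,3} = 2
G(25) = mex{2,1,0,0,4} = 3
G(26) = mex{3,2,1,1,0} = 4
G_C(26) = 4.
Combined Grundy value = 0 ⊕ 2 ⊕ 4 = 6.
A winning move leaves total XOR = 0, i.e. changes one component's Grundy value g to g ⊕ X where X is the current total.
Heap A: need g' = 0⊕6 = 6. Options: 26−1→G=1, 26−3→G=1. Hits: 0.
Heap B: need g' = 2⊕6 = 4. Options: 8−1→G=1, 8−8→G=0. Hits: 0.
Heap C: need g' = 4⊕6 = 2. Options: 26−1→G=3, 26−2→G=2, 26−3→G=1, 26−7→G=1, 26−8→G=0. Hits: 1.

1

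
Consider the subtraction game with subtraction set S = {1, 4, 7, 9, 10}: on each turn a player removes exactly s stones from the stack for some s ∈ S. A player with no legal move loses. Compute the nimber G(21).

G(0) = 0
G(1) = mex{0} = 1
G(2) = mex{1} = 0
G(3) = mex{0} = 1
G(4) = mex{1,0} = 2
G(5) = mex{2,1} = 0
G(6) = mex{0,0} = 1
G(7) = mex{1,1,0} = 2
G(8) = mex{2,2,1} = 0
G(9) = mex{0,0,0,0} = 1
G(10) = mex{1,1,1,1,0} = 2
G(11) = mex{2,2,2,0,1} = 3
G(12) = mex{3,0,0,1,0} = 2
G(13) = mex{2,1,1,2,1} = 0
G(14) = mex{0,2,2,0,2} = 1
G(15) = mex{1,3,0,1,0} = 2
G(16) = mex{2,2,1,2,1} = 0
G(17) = mex{0,0,2,0,2} = 1
G(18) = mex{1,1,3,1,0} = 2
G(19) = mex{2,2,2,2,1} = 0
G(20) = mex{0,0,0,3,2} = 1
G(21) = mex{1,1,1,2,3} = 0

0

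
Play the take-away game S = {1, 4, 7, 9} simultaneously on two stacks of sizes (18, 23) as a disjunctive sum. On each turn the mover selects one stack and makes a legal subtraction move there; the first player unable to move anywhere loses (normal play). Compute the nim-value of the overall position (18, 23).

All stacks use S = {1, 4, 7, 9}:
n :  0  1  2  3  4  5  6  7  8  9 10 11 12 13 14 15 16 17 18 19 20 21 22 23
G :  0  1  0  1  2  0  1  2  0  1  0  1  2  0  1  2  0  1  0  1  2  0  1  2
Stack A: G(18) = 0.
Stack B: G(23) = 2.
Combined Grundy value = 0 ⊕ 2 = 2.

2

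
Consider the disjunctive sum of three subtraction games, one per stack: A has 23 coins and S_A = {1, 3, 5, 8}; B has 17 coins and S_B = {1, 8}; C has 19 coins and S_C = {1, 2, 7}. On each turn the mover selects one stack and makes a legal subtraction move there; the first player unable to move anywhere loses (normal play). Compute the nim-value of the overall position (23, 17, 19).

1

Stack A, S = {1, 3, 5, 8}:
G(0) = 0
G(1) = mex{0} = 1
G(2) = mex{1} = 0
G(3) = mex{0,0} = 1
G(4) = mex{1,1} = 0
G(5) = mex{0,0,0} = 1
G(6) = mex{1,1,1} = 0
G(7) = mex{0,0,0} = 1
G(8) = mex{1,1,1,0} = 2
G(9) = mex{2,0,0,1} = 3
G(10) = mex{3,1,1,0} = 2
G(11) = mex{2,2,0,1} = 3
G(12) = mex{3,3,1,0} = 2
G(13) = mex{2,2,2,1} = 0
G(14) = mex{0,3,3,0} = 1
G(15) = mex{1,2,2,1} = 0
G(16) = mex{0,0,3,2} = 1
G(17) = mex{1,1,2,3} = 0
G(18) = mex{0,0,0,2} = 1
G(19) = mex{1,1,1,3} = 0
G(20) = mex{0,0,0,2} = 1
G(21) = mex{1,1,1,0} = 2
G(22) = mex{2,0,0,1} = 3
G(23) = mex{3,1,1,0} = 2
G_A(23) = 2.
Stack B, S = {1, 8}:
n :  0  1  2  3  4  5  6  7  8  9 10 11 12 13 14 15 16 17
G :  0  1  0  1  0  1  0  1  2  0  1  0  1  0  1  0  1  2
G_B(17) = 2.
Stack C, S = {1, 2, 7}:
n :  0  1  2  3  4  5  6  7  8  9 10 11 12 13 14 15 16 17 18 19
G :  0  1  2  0  1  2  0  1  2  0  1  2  0  1  2  0  1  2  0  1
G_C(19) = 1.
Combined Grundy value = 2 ⊕ 2 ⊕ 1 = 1.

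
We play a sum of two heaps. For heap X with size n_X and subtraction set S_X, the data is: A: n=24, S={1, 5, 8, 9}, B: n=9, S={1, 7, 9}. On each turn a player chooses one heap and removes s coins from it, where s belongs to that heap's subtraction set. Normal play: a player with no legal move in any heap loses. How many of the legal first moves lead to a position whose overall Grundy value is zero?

2

Heap A, S = {1, 5, 8, 9}:
n :  0  1  2  3  4  5  6  7  8  9 10 11 12 13 14 15 16 17 18 19 20 21 22 23 24
G :  0  1  0  1  0  1  0  1  2  3  2  3  2  3  2  3  0  1  0  1  0  1  0  1  2
G_A(24) = 2.
Heap B, S = {1, 7, 9}:
G(0) = 0
G(1) = mex{0} = 1
G(2) = mex{1} = 0
G(3) = mex{0} = 1
G(4) = mex{1} = 0
G(5) = mex{0} = 1
G(6) = mex{1} = 0
G(7) = mex{0,0} = 1
G(8) = mex{1,1} = 0
G(9) = mex{0,0,0} = 1
G_B(9) = 1.
Combined Grundy value = 2 ⊕ 1 = 3.
A winning move leaves total XOR = 0, i.e. changes one component's Grundy value g to g ⊕ X where X is the current total.
Heap A: need g' = 2⊕3 = 1. Options: 24−1→G=1, 24−5→G=1, 24−8→G=0, 24−9→G=3. Hits: 2.
Heap B: need g' = 1⊕3 = 2. Options: 9−1→G=0, 9−7→G=0, 9−9→G=0. Hits: 0.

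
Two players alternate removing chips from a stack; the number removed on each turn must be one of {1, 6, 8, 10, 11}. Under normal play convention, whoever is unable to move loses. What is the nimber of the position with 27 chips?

G(0) = 0
G(1) = mex{0} = 1
G(2) = mex{1} = 0
G(3) = mex{0} = 1
G(4) = mex{1} = 0
G(5) = mex{0} = 1
G(6) = mex{1,0} = 2
G(7) = mex{2,1} = 0
G(8) = mex{0,0,0} = 1
G(9) = mex{1,1,1} = 0
G(10) = mex{0,0,0,0} = 1
G(11) = mex{1,1,1,1,0} = 2
G(12) = mex{2,2,0,0,1} = 3
G(13) = mex{3,0,1,1,0} = 2
G(14) = mex{2,1,2,0,1} = 3
G(15) = mex{3,0,0,1,0} = 2
G(16) = mex{2,1,1,2,1} = 0
G(17) = mex{0,2,0,0,2} = 1
G(18) = mex{1,3,1,1,0} = 2
G(19) = mex{2,2,2,0,1} = 3
G(20) = mex{3,3,3,1,0} = 2
G(21) = mex{2,2,2,2,1} = 0
G(22) = mex{0,0,3,3,2} = 1
G(23) = mex{1,1,2,2,3} = 0
G(24) = mex{0,2,0,3,2} = 1
G(25) = mex{1,3,1,2,3} = 0
G(26) = mex{0,2,2,0,2} = 1
G(27) = mex{1,0,3,1,0} = 2

2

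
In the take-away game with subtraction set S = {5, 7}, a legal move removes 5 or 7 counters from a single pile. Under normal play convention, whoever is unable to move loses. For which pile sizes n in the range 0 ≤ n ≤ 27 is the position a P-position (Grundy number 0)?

G(0) = 0
G(1) = mex{} = 0
G(2) = mex{} = 0
G(3) = mex{} = 0
G(4) = mex{} = 0
G(5) = mex{0} = 1
G(6) = mex{0} = 1
G(7) = mex{0,0} = 1
G(8) = mex{0,0} = 1
G(9) = mex{0,0} = 1
G(10) = mex{1,0} = 2
G(11) = mex{1,0} = 2
G(12) = mex{1,1} = 0
G(13) = mex{1,1} = 0
G(14) = mex{1,1} = 0
G(15) = mex{2,1} = 0
G(16) = mex{2,1} = 0
G(17) = mex{0,2} = 1
G(18) = mex{0,2} = 1
G(19) = mex{0,0} = 1
G(20) = mex{0,0} = 1
G(21) = mex{0,0} = 1
G(22) = mex{1,0} = 2
G(23) = mex{1,0} = 2
G(24) = mex{1,1} = 0
G(25) = mex{1,1} = 0
G(26) = mex{1,1} = 0
G(27) = mex{2,1} = 0
P-positions are exactly the n with G(n) = 0.

0, 1, 2, 3, 4, 12, 13, 14, 15, 16, 24, 25, 26, 27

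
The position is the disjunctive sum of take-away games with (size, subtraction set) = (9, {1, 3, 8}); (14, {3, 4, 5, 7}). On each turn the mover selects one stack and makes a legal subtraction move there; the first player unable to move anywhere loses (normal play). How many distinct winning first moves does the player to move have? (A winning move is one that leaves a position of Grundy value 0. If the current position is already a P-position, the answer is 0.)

Stack A, S = {1, 3, 8}:
G(0) = 0
G(1) = mex{0} = 1
G(2) = mex{1} = 0
G(3) = mex{0,0} = 1
G(4) = mex{1,1} = 0
G(5) = mex{0,0} = 1
G(6) = mex{1,1} = 0
G(7) = mex{0,0} = 1
G(8) = mex{1,1,0} = 2
G(9) = mex{2,0,1} = 3
G_A(9) = 3.
Stack B, S = {3, 4, 5, 7}:
G(0) = 0
G(1) = mex{} = 0
G(2) = mex{} = 0
G(3) = mex{0} = 1
G(4) = mex{0,0} = 1
G(5) = mex{0,0,0} = 1
G(6) = mex{1,0,0} = 2
G(7) = mex{1,1,0,0} = 2
G(8) = mex{1,1,1,0} = 2
G(9) = mex{2,1,1,0} = 3
G(10) = mex{2,2,1,1} = 0
G(11) = mex{2,2,2,1} = 0
G(12) = mex{3,2,2,1} = 0
G(13) = mex{0,3,2,2} = 1
G(14) = mex{0,0,3,2} = 1
G_B(14) = 1.
Combined Grundy value = 3 ⊕ 1 = 2.
A winning move leaves total XOR = 0, i.e. changes one component's Grundy value g to g ⊕ X where X is the current total.
Stack A: need g' = 3⊕2 = 1. Options: 9−1→G=2, 9−3→G=0, 9−8→G=1. Hits: 1.
Stack B: need g' = 1⊕2 = 3. Options: 14−3→G=0, 14−4→G=0, 14−5→G=3, 14−7→G=2. Hits: 1.

2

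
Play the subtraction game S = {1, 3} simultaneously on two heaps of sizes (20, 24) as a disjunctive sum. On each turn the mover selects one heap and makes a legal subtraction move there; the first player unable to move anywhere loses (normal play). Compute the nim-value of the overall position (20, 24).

All heaps use S = {1, 3}:
G(0) = 0
G(1) = mex{0} = 1
G(2) = mex{1} = 0
G(3) = mex{0,0} = 1
G(4) = mex{1,1} = 0
G(5) = mex{0,0} = 1
G(6) = mex{1,1} = 0
G(7) = mex{0,0} = 1
G(8) = mex{1,1} = 0
G(9) = mex{0,0} = 1
G(10) = mex{1,1} = 0
G(11) = mex{0,0} = 1
G(12) = mex{1,1} = 0
G(13) = mex{0,0} = 1
G(14) = mex{1,1} = 0
G(15) = mex{0,0} = 1
G(16) = mex{1,1} = 0
G(17) = mex{0,0} = 1
G(18) = mex{1,1} = 0
G(19) = mex{0,0} = 1
G(20) = mex{1,1} = 0
G(21) = mex{0,0} = 1
G(22) = mex{1,1} = 0
G(23) = mex{0,0} = 1
G(24) = mex{1,1} = 0
Heap A: G(20) = 0.
Heap B: G(24) = 0.
Combined Grundy value = 0 ⊕ 0 = 0.

0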